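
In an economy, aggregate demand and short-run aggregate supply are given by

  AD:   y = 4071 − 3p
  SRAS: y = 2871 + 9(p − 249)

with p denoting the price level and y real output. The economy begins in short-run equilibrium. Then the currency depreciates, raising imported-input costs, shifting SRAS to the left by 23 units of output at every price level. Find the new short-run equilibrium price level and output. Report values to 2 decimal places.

p = 288.67, y = 3205.00

This is a negative supply shock: SRAS shifts left.
New SRAS: y = 607 + 9p.
Set AD = SRAS: 4071 − 3p = 607 + 9p, so 3464 = 12p and p = 288.67.
Substituting into AD, y = 3205.00.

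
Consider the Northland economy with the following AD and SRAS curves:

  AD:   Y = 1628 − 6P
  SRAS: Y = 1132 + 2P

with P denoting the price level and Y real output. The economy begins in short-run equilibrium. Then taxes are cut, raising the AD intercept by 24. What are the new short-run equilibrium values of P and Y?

This is a positive demand shock: AD shifts right.
New AD: Y = 1652 − 6P.
Set AD = SRAS: 1652 − 6P = 1132 + 2P, so 520 = 8P and P = 65.
Y = 1652 − 6·65 = 1262.

P = 65, Y = 1262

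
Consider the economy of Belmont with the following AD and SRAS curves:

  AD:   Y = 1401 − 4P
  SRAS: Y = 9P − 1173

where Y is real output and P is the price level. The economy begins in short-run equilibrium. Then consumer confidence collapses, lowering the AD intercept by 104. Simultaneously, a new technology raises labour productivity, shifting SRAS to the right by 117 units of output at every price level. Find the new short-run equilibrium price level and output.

After both shocks: AD is Y = 1297 − 4P and SRAS is Y = 9P − 1056.
Setting them equal: 2353 = 13P, so P = 181.
Y = 1297 − 4·181 = 573.

P = 181, Y = 573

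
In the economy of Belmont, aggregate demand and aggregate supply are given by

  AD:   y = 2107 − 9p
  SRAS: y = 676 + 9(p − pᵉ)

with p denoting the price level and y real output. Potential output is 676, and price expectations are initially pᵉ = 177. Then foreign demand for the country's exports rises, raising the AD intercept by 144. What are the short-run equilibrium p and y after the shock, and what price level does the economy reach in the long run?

Short run: p = 176, y = 667. Long run: p = 175.

AD shifts right: new AD is y = 2251 − 9p. With pᵉ = 177, SRAS is y = 9p − 917.
Short run: 2251 − 9p = 9p − 917 gives 3168 = 18p, so p = 176 and y = 2251 − 9·176 = 667.
y = 667 is below potential 676; expectations adjust and SRAS shifts right until y = 676.
Long run: on the new AD curve, 676 = 2251 − 9p gives p = 175.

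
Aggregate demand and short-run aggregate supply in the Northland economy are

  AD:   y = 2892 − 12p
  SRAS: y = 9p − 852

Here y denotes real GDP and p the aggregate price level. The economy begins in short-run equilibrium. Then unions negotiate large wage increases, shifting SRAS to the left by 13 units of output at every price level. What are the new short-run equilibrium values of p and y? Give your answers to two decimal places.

p = 178.90, y = 745.14

This is a negative supply shock: SRAS shifts left.
New SRAS: y = 9p − 865.
Set AD = SRAS: 2892 − 12p = 9p − 865, so 3757 = 21p and p = 178.90.
Substituting into AD, y = 745.14.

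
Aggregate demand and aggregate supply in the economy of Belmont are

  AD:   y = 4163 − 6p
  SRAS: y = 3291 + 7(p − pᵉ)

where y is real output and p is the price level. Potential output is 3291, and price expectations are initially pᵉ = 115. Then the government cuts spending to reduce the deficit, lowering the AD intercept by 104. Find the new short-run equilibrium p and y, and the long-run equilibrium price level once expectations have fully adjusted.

Short run: p = 121, y = 3333. Long run: p = 128.

AD shifts left: new AD is y = 4059 − 6p. With pᵉ = 115, SRAS is y = 2486 + 7p.
Short run: 4059 − 6p = 2486 + 7p gives 1573 = 13p, so p = 121 and y = 4059 − 6·121 = 3333.
y = 3333 is above potential 3291; expectations adjust and SRAS shifts left until y = 3291.
Long run: on the new AD curve, 3291 = 4059 − 6p gives p = 128.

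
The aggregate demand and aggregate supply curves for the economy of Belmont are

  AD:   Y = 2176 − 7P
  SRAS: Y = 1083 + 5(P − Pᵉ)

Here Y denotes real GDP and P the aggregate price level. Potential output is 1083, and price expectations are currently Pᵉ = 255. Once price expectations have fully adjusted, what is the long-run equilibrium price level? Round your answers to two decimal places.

Short run: with Pᵉ = 255, SRAS is Y = 5P − 192. Setting AD = SRAS gives 2368 = 12P, so P = 197.33 and Y = 2176 − 7P = 794.67.
Output 794.67 is below potential 1083, so over time expected prices fall and SRAS shifts right until Y returns to 1083.
Long run: Y = 1083 on the AD curve gives 1083 = 2176 − 7P, so P = 156.14.

Long-run P = 156.14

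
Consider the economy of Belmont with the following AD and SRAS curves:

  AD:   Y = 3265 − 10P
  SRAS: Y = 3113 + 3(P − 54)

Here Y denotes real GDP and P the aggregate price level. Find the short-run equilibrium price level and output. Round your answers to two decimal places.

Write SRAS as Y = 3113 + 3P − 162 = 2951 + 3P.
Set AD = SRAS: 3265 − 10P = 2951 + 3P, so 314 = 13P and P = 24.15.
Substituting into AD, Y = 3265 − 10P = 3023.46.

P = 24.15, Y = 3023.46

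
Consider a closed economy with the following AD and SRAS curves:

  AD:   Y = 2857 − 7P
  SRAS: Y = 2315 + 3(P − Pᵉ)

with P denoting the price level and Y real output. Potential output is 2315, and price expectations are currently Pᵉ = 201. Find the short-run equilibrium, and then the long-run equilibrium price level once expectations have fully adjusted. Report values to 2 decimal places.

Short run: with Pᵉ = 201, SRAS is Y = 1712 + 3P. Setting AD = SRAS gives 1145 = 10P, so P = 114.50 and Y = 2857 − 7P = 2055.50.
Output 2055.50 is below potential 2315, so over time expected prices fall and SRAS shifts right until Y returns to 2315.
Long run: Y = 2315 on the AD curve gives 2315 = 2857 − 7P, so P = 77.43.

Short run: P = 114.50, Y = 2055.50. Long run: P = 77.43.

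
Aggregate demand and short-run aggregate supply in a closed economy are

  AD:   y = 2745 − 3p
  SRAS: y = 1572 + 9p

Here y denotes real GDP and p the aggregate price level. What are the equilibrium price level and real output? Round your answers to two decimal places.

p = 97.75, y = 2451.75

Set AD = SRAS: 2745 − 3p = 1572 + 9p, so 1173 = 12p and p = 97.75.
Substituting into AD, y = 2745 − 3p = 2451.75.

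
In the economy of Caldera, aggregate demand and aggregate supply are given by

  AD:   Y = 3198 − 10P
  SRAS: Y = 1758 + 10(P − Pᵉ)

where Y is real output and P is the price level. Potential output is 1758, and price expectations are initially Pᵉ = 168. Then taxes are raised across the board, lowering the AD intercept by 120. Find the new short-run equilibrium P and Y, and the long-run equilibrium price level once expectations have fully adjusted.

Short run: P = 150, Y = 1578. Long run: P = 132.

AD shifts left: new AD is Y = 3078 − 10P. With Pᵉ = 168, SRAS is Y = 78 + 10P.
Short run: 3078 − 10P = 78 + 10P gives 3000 = 20P, so P = 150 and Y = 3078 − 10·150 = 1578.
Y = 1578 is below potential 1758; expectations adjust and SRAS shifts right until Y = 1758.
Long run: on the new AD curve, 1758 = 3078 − 10P gives P = 132.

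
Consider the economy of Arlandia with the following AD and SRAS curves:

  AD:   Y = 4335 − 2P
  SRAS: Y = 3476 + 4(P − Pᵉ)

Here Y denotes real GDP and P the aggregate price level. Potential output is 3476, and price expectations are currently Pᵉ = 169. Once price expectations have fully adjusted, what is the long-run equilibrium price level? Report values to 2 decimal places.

Short run: with Pᵉ = 169, SRAS is Y = 2800 + 4P. Setting AD = SRAS gives 1535 = 6P, so P = 255.83 and Y = 4335 − 2P = 3823.33.
Output 3823.33 is above potential 3476, so over time expected prices rise and SRAS shifts left until Y returns to 3476.
Long run: Y = 3476 on the AD curve gives 3476 = 4335 − 2P, so P = 429.50.

Long-run P = 429.50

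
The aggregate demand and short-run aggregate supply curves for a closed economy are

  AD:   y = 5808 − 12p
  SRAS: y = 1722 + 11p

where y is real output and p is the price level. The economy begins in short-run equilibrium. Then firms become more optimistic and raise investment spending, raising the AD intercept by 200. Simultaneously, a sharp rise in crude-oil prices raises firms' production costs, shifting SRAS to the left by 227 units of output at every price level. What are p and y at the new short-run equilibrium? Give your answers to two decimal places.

p = 196.22, y = 3653.39

After both shocks: AD is y = 6008 − 12p and SRAS is y = 1495 + 11p.
Setting them equal: 4513 = 23p, so p = 196.22.
Substituting into AD, y = 3653.39.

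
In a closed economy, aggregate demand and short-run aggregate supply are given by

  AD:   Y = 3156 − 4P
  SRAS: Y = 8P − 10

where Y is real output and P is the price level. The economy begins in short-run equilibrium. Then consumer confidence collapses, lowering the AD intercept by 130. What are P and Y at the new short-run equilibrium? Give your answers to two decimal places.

This is a negative demand shock: AD shifts left.
New AD: Y = 3026 − 4P.
Set AD = SRAS: 3026 − 4P = 8P − 10, so 3036 = 12P and P = 253.00.
Substituting into AD, Y = 2014.00.

P = 253.00, Y = 2014.00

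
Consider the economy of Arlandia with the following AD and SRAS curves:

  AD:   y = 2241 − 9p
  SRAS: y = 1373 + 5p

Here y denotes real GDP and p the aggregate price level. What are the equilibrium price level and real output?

Set AD = SRAS: 2241 − 9p = 1373 + 5p, so 868 = 14p and p = 62.
Then y = 2241 − 9·62 = 1683.

p = 62, y = 1683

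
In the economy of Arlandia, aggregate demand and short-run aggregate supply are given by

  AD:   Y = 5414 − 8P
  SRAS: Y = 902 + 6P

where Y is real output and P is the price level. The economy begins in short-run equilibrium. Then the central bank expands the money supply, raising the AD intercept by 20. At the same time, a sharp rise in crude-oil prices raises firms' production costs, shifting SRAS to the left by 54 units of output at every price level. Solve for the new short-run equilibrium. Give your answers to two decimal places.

After both shocks: AD is Y = 5434 − 8P and SRAS is Y = 848 + 6P.
Setting them equal: 4586 = 14P, so P = 327.57.
Substituting into AD, Y = 2813.43.

P = 327.57, Y = 2813.43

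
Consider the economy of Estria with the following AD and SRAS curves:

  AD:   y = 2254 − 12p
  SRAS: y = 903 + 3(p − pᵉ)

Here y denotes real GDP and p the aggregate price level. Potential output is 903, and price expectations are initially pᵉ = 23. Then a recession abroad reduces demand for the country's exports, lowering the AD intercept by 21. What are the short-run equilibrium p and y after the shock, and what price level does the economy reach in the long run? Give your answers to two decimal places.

AD shifts left: new AD is y = 2233 − 12p. With pᵉ = 23, SRAS is y = 834 + 3p.
Short run: 2233 − 12p = 834 + 3p gives 1399 = 15p, so p = 93.27 and y = 2233 − 12p = 1113.80.
y = 1113.80 is above potential 903; expectations adjust and SRAS shifts left until y = 903.
Long run: on the new AD curve, 903 = 2233 − 12p gives p = 110.83.

Short run: p = 93.27, y = 1113.80. Long run: p = 110.83.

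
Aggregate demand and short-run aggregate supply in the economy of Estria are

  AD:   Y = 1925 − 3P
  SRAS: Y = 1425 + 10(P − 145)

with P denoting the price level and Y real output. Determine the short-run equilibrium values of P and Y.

Write SRAS as Y = 1425 + 10P − 1450 = 10P − 25.
Set AD = SRAS: 1925 − 3P = 10P − 25, so 1950 = 13P and P = 150.
Then Y = 1925 − 3·150 = 1475.

P = 150, Y = 1475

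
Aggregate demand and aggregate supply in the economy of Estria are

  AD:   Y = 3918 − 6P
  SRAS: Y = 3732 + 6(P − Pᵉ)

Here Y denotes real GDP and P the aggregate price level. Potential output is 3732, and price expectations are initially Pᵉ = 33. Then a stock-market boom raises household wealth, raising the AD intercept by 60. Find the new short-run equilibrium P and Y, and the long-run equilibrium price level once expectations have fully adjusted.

Short run: P = 37, Y = 3756. Long run: P = 41.

AD shifts right: new AD is Y = 3978 − 6P. With Pᵉ = 33, SRAS is Y = 3534 + 6P.
Short run: 3978 − 6P = 3534 + 6P gives 444 = 12P, so P = 37 and Y = 3978 − 6·37 = 3756.
Y = 3756 is above potential 3732; expectations adjust and SRAS shifts left until Y = 3732.
Long run: on the new AD curve, 3732 = 3978 − 6P gives P = 41.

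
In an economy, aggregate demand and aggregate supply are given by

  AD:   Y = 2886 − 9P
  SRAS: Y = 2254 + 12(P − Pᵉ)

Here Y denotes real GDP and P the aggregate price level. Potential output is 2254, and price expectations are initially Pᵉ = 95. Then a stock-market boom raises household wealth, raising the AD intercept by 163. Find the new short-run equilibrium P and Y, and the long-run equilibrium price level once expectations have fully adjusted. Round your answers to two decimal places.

AD shifts right: new AD is Y = 3049 − 9P. With Pᵉ = 95, SRAS is Y = 1114 + 12P.
Short run: 3049 − 9P = 1114 + 12P gives 1935 = 21P, so P = 92.14 and Y = 3049 − 9P = 2219.71.
Y = 2219.71 is below potential 2254; expectations adjust and SRAS shifts right until Y = 2254.
Long run: on the new AD curve, 2254 = 3049 − 9P gives P = 88.33.

Short run: P = 92.14, Y = 2219.71. Long run: P = 88.33.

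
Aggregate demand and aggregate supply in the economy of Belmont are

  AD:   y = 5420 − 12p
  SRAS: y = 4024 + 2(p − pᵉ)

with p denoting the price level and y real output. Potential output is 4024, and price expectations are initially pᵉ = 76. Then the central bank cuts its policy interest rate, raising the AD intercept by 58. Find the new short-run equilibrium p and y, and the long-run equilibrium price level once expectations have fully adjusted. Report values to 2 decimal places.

AD shifts right: new AD is y = 5478 − 12p. With pᵉ = 76, SRAS is y = 3872 + 2p.
Short run: 5478 − 12p = 3872 + 2p gives 1606 = 14p, so p = 114.71 and y = 5478 − 12p = 4101.43.
y = 4101.43 is above potential 4024; expectations adjust and SRAS shifts left until y = 4024.
Long run: on the new AD curve, 4024 = 5478 − 12p gives p = 121.17.

Short run: p = 114.71, y = 4101.43. Long run: p = 121.17.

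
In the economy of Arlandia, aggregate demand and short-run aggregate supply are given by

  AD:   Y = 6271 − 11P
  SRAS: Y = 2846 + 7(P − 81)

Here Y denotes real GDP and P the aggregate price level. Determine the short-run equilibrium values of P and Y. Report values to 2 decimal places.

Write SRAS as Y = 2846 + 7P − 567 = 2279 + 7P.
Set AD = SRAS: 6271 − 11P = 2279 + 7P, so 3992 = 18P and P = 221.78.
Substituting into AD, Y = 6271 − 11P = 3831.44.

P = 221.78, Y = 3831.44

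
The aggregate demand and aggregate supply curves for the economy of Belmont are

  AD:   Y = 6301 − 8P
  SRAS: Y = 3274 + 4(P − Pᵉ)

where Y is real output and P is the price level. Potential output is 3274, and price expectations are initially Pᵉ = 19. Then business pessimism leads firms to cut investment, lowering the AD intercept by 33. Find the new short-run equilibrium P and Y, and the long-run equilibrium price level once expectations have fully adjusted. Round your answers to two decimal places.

AD shifts left: new AD is Y = 6268 − 8P. With Pᵉ = 19, SRAS is Y = 3198 + 4P.
Short run: 6268 − 8P = 3198 + 4P gives 3070 = 12P, so P = 255.83 and Y = 6268 − 8P = 4221.33.
Y = 4221.33 is above potential 3274; expectations adjust and SRAS shifts left until Y = 3274.
Long run: on the new AD curve, 3274 = 6268 − 8P gives P = 374.25.

Short run: P = 255.83, Y = 4221.33. Long run: P = 374.25.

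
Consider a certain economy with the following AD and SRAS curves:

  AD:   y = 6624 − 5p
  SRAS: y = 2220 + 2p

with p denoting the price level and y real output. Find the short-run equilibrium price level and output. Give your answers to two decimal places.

p = 629.14, y = 3478.29

Set AD = SRAS: 6624 − 5p = 2220 + 2p, so 4404 = 7p and p = 629.14.
Substituting into AD, y = 6624 − 5p = 3478.29.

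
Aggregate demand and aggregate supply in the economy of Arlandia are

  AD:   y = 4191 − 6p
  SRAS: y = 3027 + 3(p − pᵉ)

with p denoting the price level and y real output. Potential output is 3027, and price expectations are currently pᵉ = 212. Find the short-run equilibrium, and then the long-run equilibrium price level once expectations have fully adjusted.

Short run: with pᵉ = 212, SRAS is y = 2391 + 3p. Setting AD = SRAS gives 1800 = 9p, so p = 200 and y = 4191 − 6·200 = 2991.
Output 2991 is below potential 3027, so over time expected prices fall and SRAS shifts right until y returns to 3027.
Long run: y = 3027 on the AD curve gives 3027 = 4191 − 6p, so p = 194.

Short run: p = 200, y = 2991. Long run: p = 194.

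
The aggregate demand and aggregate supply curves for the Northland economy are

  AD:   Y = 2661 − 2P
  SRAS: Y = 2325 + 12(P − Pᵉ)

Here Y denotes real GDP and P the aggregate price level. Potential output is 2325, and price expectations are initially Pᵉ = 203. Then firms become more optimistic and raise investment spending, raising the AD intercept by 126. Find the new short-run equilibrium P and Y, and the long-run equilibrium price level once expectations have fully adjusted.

AD shifts right: new AD is Y = 2787 − 2P. With Pᵉ = 203, SRAS is Y = 12P − 111.
Short run: 2787 − 2P = 12P − 111 gives 2898 = 14P, so P = 207 and Y = 2787 − 2·207 = 2373.
Y = 2373 is above potential 2325; expectations adjust and SRAS shifts left until Y = 2325.
Long run: on the new AD curve, 2325 = 2787 − 2P gives P = 231.

Short run: P = 207, Y = 2373. Long run: P = 231.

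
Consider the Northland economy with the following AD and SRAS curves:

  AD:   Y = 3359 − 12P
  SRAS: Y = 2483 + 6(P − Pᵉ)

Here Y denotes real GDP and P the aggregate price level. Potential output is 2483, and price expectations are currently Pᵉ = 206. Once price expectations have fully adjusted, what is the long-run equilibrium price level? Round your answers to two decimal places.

Short run: with Pᵉ = 206, SRAS is Y = 1247 + 6P. Setting AD = SRAS gives 2112 = 18P, so P = 117.33 and Y = 3359 − 12P = 1951.00.
Output 1951.00 is below potential 2483, so over time expected prices fall and SRAS shifts right until Y returns to 2483.
Long run: Y = 2483 on the AD curve gives 2483 = 3359 − 12P, so P = 73.00.

Long-run P = 73.00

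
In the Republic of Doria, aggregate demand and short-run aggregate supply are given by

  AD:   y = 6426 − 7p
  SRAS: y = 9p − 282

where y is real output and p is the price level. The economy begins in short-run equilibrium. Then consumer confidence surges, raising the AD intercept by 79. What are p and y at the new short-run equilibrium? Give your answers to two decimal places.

p = 424.19, y = 3535.69

This is a positive demand shock: AD shifts right.
New AD: y = 6505 − 7p.
Set AD = SRAS: 6505 − 7p = 9p − 282, so 6787 = 16p and p = 424.19.
Substituting into AD, y = 3535.69.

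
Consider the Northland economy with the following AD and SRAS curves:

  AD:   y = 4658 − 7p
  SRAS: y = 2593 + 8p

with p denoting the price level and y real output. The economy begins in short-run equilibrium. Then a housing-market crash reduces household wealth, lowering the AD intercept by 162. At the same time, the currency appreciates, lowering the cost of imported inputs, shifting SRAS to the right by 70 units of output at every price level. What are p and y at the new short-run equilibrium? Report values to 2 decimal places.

After both shocks: AD is y = 4496 − 7p and SRAS is y = 2663 + 8p.
Setting them equal: 1833 = 15p, so p = 122.20.
Substituting into AD, y = 3640.60.

p = 122.20, y = 3640.60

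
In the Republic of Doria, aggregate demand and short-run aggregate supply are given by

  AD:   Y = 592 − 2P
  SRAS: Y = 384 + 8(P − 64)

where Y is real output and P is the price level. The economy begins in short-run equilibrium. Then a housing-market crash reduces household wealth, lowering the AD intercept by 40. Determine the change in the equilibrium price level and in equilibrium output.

This is a negative demand shock: AD shifts left.
New AD: Y = 552 − 2P.
SRAS can be written Y = 8P − 128.
Set AD = SRAS: 552 − 2P = 8P − 128, so 680 = 10P and P = 68.
Y = 552 − 2·68 = 416.
Initially P = 72, Y = 448, so ΔP = -4 and ΔY = -32.

ΔP = -4, ΔY = -32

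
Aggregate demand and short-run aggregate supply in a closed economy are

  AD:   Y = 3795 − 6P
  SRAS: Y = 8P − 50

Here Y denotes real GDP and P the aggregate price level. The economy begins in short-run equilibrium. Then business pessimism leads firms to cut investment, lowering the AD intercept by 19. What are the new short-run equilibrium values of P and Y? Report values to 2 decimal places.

P = 273.29, Y = 2136.29

This is a negative demand shock: AD shifts left.
New AD: Y = 3776 − 6P.
Set AD = SRAS: 3776 − 6P = 8P − 50, so 3826 = 14P and P = 273.29.
Substituting into AD, Y = 2136.29.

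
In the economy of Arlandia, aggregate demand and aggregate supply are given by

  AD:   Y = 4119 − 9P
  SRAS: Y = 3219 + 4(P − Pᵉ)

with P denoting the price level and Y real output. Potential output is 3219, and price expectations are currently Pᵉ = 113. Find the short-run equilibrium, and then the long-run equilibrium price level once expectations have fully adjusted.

Short run: P = 104, Y = 3183. Long run: P = 100.

Short run: with Pᵉ = 113, SRAS is Y = 2767 + 4P. Setting AD = SRAS gives 1352 = 13P, so P = 104 and Y = 4119 − 9·104 = 3183.
Output 3183 is below potential 3219, so over time expected prices fall and SRAS shifts right until Y returns to 3219.
Long run: Y = 3219 on the AD curve gives 3219 = 4119 − 9P, so P = 100.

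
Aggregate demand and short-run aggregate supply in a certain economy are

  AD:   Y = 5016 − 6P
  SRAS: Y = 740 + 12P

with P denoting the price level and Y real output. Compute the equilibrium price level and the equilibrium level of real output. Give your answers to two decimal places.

P = 237.56, Y = 3590.67

Set AD = SRAS: 5016 − 6P = 740 + 12P, so 4276 = 18P and P = 237.56.
Substituting into AD, Y = 5016 − 6P = 3590.67.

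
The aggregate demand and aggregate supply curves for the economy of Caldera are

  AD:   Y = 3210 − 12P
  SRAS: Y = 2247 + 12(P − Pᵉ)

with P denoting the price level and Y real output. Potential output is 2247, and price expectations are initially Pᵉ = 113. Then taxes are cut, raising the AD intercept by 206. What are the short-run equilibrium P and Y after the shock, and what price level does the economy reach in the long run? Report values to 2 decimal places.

AD shifts right: new AD is Y = 3416 − 12P. With Pᵉ = 113, SRAS is Y = 891 + 12P.
Short run: 3416 − 12P = 891 + 12P gives 2525 = 24P, so P = 105.21 and Y = 3416 − 12P = 2153.50.
Y = 2153.50 is below potential 2247; expectations adjust and SRAS shifts right until Y = 2247.
Long run: on the new AD curve, 2247 = 3416 − 12P gives P = 97.42.

Short run: P = 105.21, Y = 2153.50. Long run: P = 97.42.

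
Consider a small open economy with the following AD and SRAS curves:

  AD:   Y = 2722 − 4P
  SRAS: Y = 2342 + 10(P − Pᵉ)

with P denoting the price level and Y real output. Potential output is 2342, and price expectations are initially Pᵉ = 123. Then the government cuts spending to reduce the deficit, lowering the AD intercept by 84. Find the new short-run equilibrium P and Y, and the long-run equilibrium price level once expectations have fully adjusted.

AD shifts left: new AD is Y = 2638 − 4P. With Pᵉ = 123, SRAS is Y = 1112 + 10P.
Short run: 2638 − 4P = 1112 + 10P gives 1526 = 14P, so P = 109 and Y = 2638 − 4·109 = 2202.
Y = 2202 is below potential 2342; expectations adjust and SRAS shifts right until Y = 2342.
Long run: on the new AD curve, 2342 = 2638 − 4P gives P = 74.

Short run: P = 109, Y = 2202. Long run: P = 74.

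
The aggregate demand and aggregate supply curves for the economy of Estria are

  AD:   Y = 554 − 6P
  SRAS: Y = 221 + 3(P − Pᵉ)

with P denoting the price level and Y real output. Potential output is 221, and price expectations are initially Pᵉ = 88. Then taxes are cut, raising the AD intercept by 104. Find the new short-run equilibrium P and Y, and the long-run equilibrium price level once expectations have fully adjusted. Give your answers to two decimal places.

Short run: P = 77.89, Y = 190.67. Long run: P = 72.83.

AD shifts right: new AD is Y = 658 − 6P. With Pᵉ = 88, SRAS is Y = 3P − 43.
Short run: 658 − 6P = 3P − 43 gives 701 = 9P, so P = 77.89 and Y = 658 − 6P = 190.67.
Y = 190.67 is below potential 221; expectations adjust and SRAS shifts right until Y = 221.
Long run: on the new AD curve, 221 = 658 − 6P gives P = 72.83.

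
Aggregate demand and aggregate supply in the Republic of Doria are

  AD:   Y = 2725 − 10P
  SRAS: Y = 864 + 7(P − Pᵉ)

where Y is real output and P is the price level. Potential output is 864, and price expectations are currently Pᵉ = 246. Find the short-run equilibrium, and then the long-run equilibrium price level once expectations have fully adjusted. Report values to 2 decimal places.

Short run: with Pᵉ = 246, SRAS is Y = 7P − 858. Setting AD = SRAS gives 3583 = 17P, so P = 210.76 and Y = 2725 − 10P = 617.35.
Output 617.35 is below potential 864, so over time expected prices fall and SRAS shifts right until Y returns to 864.
Long run: Y = 864 on the AD curve gives 864 = 2725 − 10P, so P = 186.10.

Short run: P = 210.76, Y = 617.35. Long run: P = 186.10.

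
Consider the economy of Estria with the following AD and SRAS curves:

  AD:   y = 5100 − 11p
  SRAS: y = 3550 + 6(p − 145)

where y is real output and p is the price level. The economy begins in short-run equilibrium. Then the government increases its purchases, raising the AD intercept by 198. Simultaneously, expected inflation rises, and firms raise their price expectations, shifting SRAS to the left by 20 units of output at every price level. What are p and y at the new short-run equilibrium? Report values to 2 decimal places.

After both shocks: AD is y = 5298 − 11p and SRAS is y = 2660 + 6p.
Setting them equal: 2638 = 17p, so p = 155.18.
Substituting into AD, y = 3591.06.

p = 155.18, y = 3591.06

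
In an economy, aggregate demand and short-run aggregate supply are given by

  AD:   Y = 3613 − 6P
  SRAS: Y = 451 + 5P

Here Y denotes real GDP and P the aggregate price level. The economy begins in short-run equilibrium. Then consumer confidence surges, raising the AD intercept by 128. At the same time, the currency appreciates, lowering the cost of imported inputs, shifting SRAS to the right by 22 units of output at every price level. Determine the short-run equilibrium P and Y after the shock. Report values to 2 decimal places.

P = 297.09, Y = 1958.45

After both shocks: AD is Y = 3741 − 6P and SRAS is Y = 473 + 5P.
Setting them equal: 3268 = 11P, so P = 297.09.
Substituting into AD, Y = 1958.45.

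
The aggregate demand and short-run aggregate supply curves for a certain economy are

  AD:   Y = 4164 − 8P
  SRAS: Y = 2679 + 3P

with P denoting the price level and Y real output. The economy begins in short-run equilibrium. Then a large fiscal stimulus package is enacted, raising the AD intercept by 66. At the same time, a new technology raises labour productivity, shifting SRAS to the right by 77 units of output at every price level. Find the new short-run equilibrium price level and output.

P = 134, Y = 3158

After both shocks: AD is Y = 4230 − 8P and SRAS is Y = 2756 + 3P.
Setting them equal: 1474 = 11P, so P = 134.
Y = 4230 − 8·134 = 3158.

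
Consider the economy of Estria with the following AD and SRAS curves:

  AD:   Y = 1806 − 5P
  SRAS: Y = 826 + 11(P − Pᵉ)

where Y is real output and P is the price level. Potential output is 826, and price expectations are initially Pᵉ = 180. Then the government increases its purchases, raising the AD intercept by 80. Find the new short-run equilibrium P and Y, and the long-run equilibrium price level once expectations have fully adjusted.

Short run: P = 190, Y = 936. Long run: P = 212.

AD shifts right: new AD is Y = 1886 − 5P. With Pᵉ = 180, SRAS is Y = 11P − 1154.
Short run: 1886 − 5P = 11P − 1154 gives 3040 = 16P, so P = 190 and Y = 1886 − 5·190 = 936.
Y = 936 is above potential 826; expectations adjust and SRAS shifts left until Y = 826.
Long run: on the new AD curve, 826 = 1886 − 5P gives P = 212.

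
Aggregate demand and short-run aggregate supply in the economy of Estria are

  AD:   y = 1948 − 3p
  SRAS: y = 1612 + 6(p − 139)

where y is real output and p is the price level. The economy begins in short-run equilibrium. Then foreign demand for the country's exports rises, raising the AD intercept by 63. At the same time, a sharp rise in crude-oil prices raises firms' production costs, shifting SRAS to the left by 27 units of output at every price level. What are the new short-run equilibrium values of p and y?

After both shocks: AD is y = 2011 − 3p and SRAS is y = 751 + 6p.
Setting them equal: 1260 = 9p, so p = 140.
y = 2011 − 3·140 = 1591.

p = 140, y = 1591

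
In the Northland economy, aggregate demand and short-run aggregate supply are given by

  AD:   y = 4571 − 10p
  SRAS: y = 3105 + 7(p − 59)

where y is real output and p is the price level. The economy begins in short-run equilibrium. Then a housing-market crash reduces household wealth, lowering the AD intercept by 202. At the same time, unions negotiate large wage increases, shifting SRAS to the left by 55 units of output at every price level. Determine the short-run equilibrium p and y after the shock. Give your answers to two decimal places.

p = 101.88, y = 3350.18

After both shocks: AD is y = 4369 − 10p and SRAS is y = 2637 + 7p.
Setting them equal: 1732 = 17p, so p = 101.88.
Substituting into AD, y = 3350.18.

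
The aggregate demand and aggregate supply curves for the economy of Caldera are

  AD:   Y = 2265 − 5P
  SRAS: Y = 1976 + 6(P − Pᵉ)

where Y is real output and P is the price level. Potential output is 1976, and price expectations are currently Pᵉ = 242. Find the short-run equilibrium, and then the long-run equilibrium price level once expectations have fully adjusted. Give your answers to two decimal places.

Short run: P = 158.27, Y = 1473.64. Long run: P = 57.80.

Short run: with Pᵉ = 242, SRAS is Y = 524 + 6P. Setting AD = SRAS gives 1741 = 11P, so P = 158.27 and Y = 2265 − 5P = 1473.64.
Output 1473.64 is below potential 1976, so over time expected prices fall and SRAS shifts right until Y returns to 1976.
Long run: Y = 1976 on the AD curve gives 1976 = 2265 − 5P, so P = 57.80.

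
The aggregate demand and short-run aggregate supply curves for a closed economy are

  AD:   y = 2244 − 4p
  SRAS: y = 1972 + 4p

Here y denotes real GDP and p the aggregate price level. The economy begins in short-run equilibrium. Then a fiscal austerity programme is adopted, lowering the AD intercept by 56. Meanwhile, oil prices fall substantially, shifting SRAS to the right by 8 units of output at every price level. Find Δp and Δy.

Δp = -8, Δy = -24

After both shocks: AD is y = 2188 − 4p and SRAS is y = 1980 + 4p.
Setting them equal: 208 = 8p, so p = 26.
y = 2188 − 4·26 = 2084.
Initially p = 34, y = 2108, so Δp = -8 and Δy = -24.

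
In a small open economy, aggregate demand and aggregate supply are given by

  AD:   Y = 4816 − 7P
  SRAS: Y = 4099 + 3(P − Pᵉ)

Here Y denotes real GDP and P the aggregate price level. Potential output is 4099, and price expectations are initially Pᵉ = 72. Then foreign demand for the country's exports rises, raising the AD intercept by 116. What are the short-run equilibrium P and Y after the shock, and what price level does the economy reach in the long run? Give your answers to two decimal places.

Short run: P = 104.90, Y = 4197.70. Long run: P = 119.00.

AD shifts right: new AD is Y = 4932 − 7P. With Pᵉ = 72, SRAS is Y = 3883 + 3P.
Short run: 4932 − 7P = 3883 + 3P gives 1049 = 10P, so P = 104.90 and Y = 4932 − 7P = 4197.70.
Y = 4197.70 is above potential 4099; expectations adjust and SRAS shifts left until Y = 4099.
Long run: on the new AD curve, 4099 = 4932 − 7P gives P = 119.00.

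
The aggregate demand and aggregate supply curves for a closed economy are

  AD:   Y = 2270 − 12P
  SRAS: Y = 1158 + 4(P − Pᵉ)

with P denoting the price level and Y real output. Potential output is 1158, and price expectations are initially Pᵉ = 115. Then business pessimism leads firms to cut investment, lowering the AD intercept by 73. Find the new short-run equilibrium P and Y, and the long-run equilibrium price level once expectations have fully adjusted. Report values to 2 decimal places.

AD shifts left: new AD is Y = 2197 − 12P. With Pᵉ = 115, SRAS is Y = 698 + 4P.
Short run: 2197 − 12P = 698 + 4P gives 1499 = 16P, so P = 93.69 and Y = 2197 − 12P = 1072.75.
Y = 1072.75 is below potential 1158; expectations adjust and SRAS shifts right until Y = 1158.
Long run: on the new AD curve, 1158 = 2197 − 12P gives P = 86.58.

Short run: P = 93.69, Y = 1072.75. Long run: P = 86.58.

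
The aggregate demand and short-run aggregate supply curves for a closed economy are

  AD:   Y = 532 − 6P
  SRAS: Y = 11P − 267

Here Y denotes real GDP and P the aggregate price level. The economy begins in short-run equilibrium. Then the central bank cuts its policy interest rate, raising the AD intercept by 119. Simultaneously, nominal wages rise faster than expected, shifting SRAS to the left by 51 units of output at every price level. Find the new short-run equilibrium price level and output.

After both shocks: AD is Y = 651 − 6P and SRAS is Y = 11P − 318.
Setting them equal: 969 = 17P, so P = 57.
Y = 651 − 6·57 = 309.

P = 57, Y = 309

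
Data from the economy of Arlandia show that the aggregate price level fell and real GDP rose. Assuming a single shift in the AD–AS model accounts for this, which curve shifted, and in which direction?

P fell and Y rose. An AD shift moves P and Y in the same direction; an SRAS shift moves them in opposite directions.
Here P and Y moved in opposite directions, so the SRAS curve shifted.
Since Y rose, SRAS shifted right.

SRAS shifted right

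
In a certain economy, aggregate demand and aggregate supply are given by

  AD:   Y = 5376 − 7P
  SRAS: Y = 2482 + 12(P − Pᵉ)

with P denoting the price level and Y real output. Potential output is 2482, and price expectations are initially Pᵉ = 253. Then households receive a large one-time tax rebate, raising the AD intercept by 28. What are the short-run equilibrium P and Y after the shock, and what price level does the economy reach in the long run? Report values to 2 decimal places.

Short run: P = 313.58, Y = 3208.95. Long run: P = 417.43.

AD shifts right: new AD is Y = 5404 − 7P. With Pᵉ = 253, SRAS is Y = 12P − 554.
Short run: 5404 − 7P = 12P − 554 gives 5958 = 19P, so P = 313.58 and Y = 5404 − 7P = 3208.95.
Y = 3208.95 is above potential 2482; expectations adjust and SRAS shifts left until Y = 2482.
Long run: on the new AD curve, 2482 = 5404 − 7P gives P = 417.43.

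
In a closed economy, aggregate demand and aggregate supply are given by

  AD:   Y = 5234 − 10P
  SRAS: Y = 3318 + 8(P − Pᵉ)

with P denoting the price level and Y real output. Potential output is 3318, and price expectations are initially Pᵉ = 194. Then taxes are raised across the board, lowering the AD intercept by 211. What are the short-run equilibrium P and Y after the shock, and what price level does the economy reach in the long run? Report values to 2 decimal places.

Short run: P = 180.94, Y = 3213.56. Long run: P = 170.50.

AD shifts left: new AD is Y = 5023 − 10P. With Pᵉ = 194, SRAS is Y = 1766 + 8P.
Short run: 5023 − 10P = 1766 + 8P gives 3257 = 18P, so P = 180.94 and Y = 5023 − 10P = 3213.56.
Y = 3213.56 is below potential 3318; expectations adjust and SRAS shifts right until Y = 3318.
Long run: on the new AD curve, 3318 = 5023 − 10P gives P = 170.50.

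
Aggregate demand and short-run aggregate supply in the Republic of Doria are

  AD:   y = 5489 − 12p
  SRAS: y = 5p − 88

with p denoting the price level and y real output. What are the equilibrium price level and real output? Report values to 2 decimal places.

Set AD = SRAS: 5489 − 12p = 5p − 88, so 5577 = 17p and p = 328.06.
Substituting into AD, y = 5489 − 12p = 1552.29.

p = 328.06, y = 1552.29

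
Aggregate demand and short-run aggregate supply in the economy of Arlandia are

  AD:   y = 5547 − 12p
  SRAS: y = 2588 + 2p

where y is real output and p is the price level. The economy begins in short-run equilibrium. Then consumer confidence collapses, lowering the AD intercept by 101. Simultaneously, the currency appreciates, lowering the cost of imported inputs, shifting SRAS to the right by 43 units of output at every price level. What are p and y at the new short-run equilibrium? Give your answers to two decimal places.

p = 201.07, y = 3033.14

After both shocks: AD is y = 5446 − 12p and SRAS is y = 2631 + 2p.
Setting them equal: 2815 = 14p, so p = 201.07.
Substituting into AD, y = 3033.14.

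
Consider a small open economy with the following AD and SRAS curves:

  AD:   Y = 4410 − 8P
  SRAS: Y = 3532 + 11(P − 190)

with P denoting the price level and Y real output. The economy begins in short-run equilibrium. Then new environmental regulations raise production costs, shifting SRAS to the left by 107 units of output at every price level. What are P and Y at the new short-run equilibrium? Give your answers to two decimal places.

P = 161.84, Y = 3115.26

This is a negative supply shock: SRAS shifts left.
New SRAS: Y = 1335 + 11P.
Set AD = SRAS: 4410 − 8P = 1335 + 11P, so 3075 = 19P and P = 161.84.
Substituting into AD, Y = 3115.26.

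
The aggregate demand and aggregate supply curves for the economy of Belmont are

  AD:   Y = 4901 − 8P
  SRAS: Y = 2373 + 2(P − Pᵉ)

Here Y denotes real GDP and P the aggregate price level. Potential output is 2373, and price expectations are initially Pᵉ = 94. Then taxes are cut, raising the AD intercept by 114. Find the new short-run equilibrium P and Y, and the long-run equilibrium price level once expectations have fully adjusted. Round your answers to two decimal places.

AD shifts right: new AD is Y = 5015 − 8P. With Pᵉ = 94, SRAS is Y = 2185 + 2P.
Short run: 5015 − 8P = 2185 + 2P gives 2830 = 10P, so P = 283.00 and Y = 5015 − 8P = 2751.00.
Y = 2751.00 is above potential 2373; expectations adjust and SRAS shifts left until Y = 2373.
Long run: on the new AD curve, 2373 = 5015 − 8P gives P = 330.25.

Short run: P = 283.00, Y = 2751.00. Long run: P = 330.25.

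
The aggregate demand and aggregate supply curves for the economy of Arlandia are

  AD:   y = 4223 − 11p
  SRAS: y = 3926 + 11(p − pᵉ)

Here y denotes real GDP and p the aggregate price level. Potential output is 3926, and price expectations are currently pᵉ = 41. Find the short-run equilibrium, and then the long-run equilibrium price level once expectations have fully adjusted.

Short run: with pᵉ = 41, SRAS is y = 3475 + 11p. Setting AD = SRAS gives 748 = 22p, so p = 34 and y = 4223 − 11·34 = 3849.
Output 3849 is below potential 3926, so over time expected prices fall and SRAS shifts right until y returns to 3926.
Long run: y = 3926 on the AD curve gives 3926 = 4223 − 11p, so p = 27.

Short run: p = 34, y = 3849. Long run: p = 27.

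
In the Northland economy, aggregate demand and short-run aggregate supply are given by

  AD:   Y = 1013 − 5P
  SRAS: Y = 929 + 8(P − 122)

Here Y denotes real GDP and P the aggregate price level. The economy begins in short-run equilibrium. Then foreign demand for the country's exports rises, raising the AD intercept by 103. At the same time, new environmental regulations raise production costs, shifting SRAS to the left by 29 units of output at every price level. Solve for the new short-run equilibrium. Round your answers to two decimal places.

After both shocks: AD is Y = 1116 − 5P and SRAS is Y = 8P − 76.
Setting them equal: 1192 = 13P, so P = 91.69.
Substituting into AD, Y = 657.54.

P = 91.69, Y = 657.54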